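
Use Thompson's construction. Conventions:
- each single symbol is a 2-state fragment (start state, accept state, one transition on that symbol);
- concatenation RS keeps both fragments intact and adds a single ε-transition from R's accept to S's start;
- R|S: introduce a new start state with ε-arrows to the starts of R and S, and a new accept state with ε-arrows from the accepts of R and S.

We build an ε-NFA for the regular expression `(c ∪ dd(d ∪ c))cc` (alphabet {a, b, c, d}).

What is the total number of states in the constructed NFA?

Recursing over subexpressions:
Each of the 7 symbol leaves contributes a 2-state fragment.
  d ∪ c → 6 states
  dd(d ∪ c) → 10 states
  c ∪ dd(d ∪ c) → 14 states
  (c ∪ dd(d ∪ c))cc → 18 states

18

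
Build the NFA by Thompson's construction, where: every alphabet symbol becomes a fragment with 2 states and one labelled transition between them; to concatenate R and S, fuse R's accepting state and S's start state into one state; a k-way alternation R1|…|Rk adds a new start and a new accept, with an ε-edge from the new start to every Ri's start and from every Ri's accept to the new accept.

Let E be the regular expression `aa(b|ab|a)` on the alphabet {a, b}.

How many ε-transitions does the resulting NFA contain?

Recursing over subexpressions:
Each of the 6 symbol leaves contributes 0 ε-transitions.
  ab → 0 ε-transitions
  b|ab|a → 6 ε-transitions
  aa(b|ab|a) → 6 ε-transitions

6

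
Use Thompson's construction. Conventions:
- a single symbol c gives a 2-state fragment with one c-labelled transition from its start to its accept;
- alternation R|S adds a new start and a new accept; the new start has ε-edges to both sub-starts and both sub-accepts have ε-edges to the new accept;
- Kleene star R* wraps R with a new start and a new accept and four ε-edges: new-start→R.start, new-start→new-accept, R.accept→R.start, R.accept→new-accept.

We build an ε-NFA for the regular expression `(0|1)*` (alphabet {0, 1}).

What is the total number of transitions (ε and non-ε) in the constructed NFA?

10

Bottom-up over the parse tree:
Each of the 2 symbol leaves contributes 1 transition (1 symbol, 0 ε).
  0|1 — 6 transitions (2 symbol, 4 ε)
  (0|1)* — 10 transitions (2 symbol, 8 ε)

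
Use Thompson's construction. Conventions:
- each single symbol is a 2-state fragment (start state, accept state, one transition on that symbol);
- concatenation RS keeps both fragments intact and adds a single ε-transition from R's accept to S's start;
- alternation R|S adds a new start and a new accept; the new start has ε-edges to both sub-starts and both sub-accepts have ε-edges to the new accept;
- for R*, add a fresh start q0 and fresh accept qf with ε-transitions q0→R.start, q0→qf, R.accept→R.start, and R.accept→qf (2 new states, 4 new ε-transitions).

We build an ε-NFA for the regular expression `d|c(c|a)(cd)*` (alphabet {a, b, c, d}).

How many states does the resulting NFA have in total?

18

Building bottom-up:
Each of the 6 symbol leaves contributes a 2-state fragment.
  c|a — 6 states
  cd — 4 states
  (cd)* — 6 states
  c(c|a)(cd)* — 14 states
  d|c(c|a)(cd)* — 18 states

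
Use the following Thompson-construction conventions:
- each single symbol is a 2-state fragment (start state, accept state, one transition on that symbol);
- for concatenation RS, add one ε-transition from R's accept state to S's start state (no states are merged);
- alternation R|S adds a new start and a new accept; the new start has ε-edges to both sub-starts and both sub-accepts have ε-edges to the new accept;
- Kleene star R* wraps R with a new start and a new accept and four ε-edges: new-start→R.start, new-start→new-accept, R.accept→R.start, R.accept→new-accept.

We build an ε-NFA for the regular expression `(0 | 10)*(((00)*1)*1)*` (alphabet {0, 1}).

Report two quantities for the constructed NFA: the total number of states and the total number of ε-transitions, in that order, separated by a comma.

Recursing over subexpressions:
Each of the 7 symbol leaves contributes 2 states and 0 ε-transitions.
  10 = 4 states, 1 ε-transition
  0 | 10 = 8 states, 5 ε-transitions
  (0 | 10)* = 10 states, 9 ε-transitions
  00 = 4 states, 1 ε-transition
  (00)* = 6 states, 5 ε-transitions
  (00)*1 = 8 states, 6 ε-transitions
  ((00)*1)* = 10 states, 10 ε-transitions
  ((00)*1)*1 = 12 states, 11 ε-transitions
  (((00)*1)*1)* = 14 states, 15 ε-transitions
  (0 | 10)*(((00)*1)*1)* = 24 states, 25 ε-transitions

24, 25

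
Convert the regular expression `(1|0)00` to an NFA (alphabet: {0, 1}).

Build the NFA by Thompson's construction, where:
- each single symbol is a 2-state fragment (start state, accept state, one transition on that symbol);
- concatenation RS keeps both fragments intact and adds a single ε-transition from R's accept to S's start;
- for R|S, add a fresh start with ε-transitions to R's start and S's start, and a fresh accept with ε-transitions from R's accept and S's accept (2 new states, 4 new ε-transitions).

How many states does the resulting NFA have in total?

10

By structural recursion:
Each of the 4 symbol leaves contributes a 2-state fragment.
  1|0 — 6 states
  (1|0)00 — 10 states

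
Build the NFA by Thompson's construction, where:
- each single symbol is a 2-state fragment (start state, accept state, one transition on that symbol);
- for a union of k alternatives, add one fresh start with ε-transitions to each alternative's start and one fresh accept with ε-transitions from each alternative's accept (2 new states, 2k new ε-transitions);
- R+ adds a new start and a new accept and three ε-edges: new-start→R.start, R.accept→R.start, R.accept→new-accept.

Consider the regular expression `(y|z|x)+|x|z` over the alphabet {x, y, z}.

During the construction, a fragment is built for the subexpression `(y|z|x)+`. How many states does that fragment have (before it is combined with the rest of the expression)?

10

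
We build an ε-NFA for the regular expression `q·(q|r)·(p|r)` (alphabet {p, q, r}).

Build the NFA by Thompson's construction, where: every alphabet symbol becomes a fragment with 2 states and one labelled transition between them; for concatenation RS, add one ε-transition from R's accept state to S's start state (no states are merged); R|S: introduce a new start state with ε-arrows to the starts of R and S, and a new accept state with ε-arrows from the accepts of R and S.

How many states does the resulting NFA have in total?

14

Recursing over subexpressions:
Each of the 5 symbol leaves contributes a 2-state fragment.
  q|r → 6 states
  p|r → 6 states
  q·(q|r)·(p|r) → 14 states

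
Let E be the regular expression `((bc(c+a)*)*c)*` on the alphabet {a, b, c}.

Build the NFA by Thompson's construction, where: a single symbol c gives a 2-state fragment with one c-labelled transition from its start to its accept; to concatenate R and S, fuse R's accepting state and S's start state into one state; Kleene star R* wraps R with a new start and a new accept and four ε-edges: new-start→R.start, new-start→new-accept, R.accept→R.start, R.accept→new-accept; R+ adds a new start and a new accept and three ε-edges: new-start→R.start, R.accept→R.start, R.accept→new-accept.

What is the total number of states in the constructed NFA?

14

Bottom-up over the parse tree:
Each of the 5 symbol leaves contributes a 2-state fragment.
  c+ : 4 states
  c+a : 5 states
  (c+a)* : 7 states
  bc(c+a)* : 9 states
  (bc(c+a)*)* : 11 states
  (bc(c+a)*)*c : 12 states
  ((bc(c+a)*)*c)* : 14 states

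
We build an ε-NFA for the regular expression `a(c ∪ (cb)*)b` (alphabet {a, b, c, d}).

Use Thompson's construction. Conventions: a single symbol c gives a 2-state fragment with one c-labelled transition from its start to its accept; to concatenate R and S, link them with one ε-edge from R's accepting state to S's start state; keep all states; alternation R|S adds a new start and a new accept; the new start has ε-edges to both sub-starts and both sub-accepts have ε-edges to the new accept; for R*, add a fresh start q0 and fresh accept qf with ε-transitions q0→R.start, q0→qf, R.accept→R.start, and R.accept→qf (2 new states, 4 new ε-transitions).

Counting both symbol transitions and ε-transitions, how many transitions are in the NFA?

Building bottom-up:
Each of the 5 symbol leaves contributes 1 transition (1 symbol, 0 ε).
  cb : 3 transitions (2 symbol, 1 ε)
  (cb)* : 7 transitions (2 symbol, 5 ε)
  c ∪ (cb)* : 12 transitions (3 symbol, 9 ε)
  a(c ∪ (cb)*)b : 16 transitions (5 symbol, 11 ε)

16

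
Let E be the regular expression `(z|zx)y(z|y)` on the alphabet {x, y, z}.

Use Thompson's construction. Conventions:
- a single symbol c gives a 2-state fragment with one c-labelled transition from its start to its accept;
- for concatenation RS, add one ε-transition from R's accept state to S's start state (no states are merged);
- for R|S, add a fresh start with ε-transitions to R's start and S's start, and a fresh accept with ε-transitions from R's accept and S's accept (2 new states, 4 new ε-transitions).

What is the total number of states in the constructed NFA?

Recursing over subexpressions:
Each of the 6 symbol leaves contributes a 2-state fragment.
  zx — 4 states
  z|zx — 8 states
  z|y — 6 states
  (z|zx)y(z|y) — 16 states

16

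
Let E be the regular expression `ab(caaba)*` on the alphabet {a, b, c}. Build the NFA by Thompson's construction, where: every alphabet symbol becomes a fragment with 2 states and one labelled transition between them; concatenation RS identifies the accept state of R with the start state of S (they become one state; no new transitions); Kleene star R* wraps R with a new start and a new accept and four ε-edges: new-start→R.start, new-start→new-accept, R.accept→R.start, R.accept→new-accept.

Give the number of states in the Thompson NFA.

By structural recursion:
Each of the 7 symbol leaves contributes a 2-state fragment.
  caaba → 6 states
  (caaba)* → 8 states
  ab(caaba)* → 10 states

10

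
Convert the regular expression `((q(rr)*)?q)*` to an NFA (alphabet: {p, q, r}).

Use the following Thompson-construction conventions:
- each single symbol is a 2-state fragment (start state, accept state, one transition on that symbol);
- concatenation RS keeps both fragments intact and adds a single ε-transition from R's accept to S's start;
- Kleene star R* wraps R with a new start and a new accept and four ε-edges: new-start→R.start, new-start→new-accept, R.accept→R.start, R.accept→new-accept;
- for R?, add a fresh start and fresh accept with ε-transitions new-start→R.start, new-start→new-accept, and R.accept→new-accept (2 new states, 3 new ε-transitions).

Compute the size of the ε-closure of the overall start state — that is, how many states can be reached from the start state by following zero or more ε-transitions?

Work bottom-up. For each fragment F, track |ε-closure(F.start)| and whether F's accept lies in that closure (i.e. whether F accepts ε). A single-symbol fragment has closure size 1 and does not accept ε.
  rr → C equals the left operand's closure size = 1 (its accept is not ε-reachable, so the closure stops there)
  (rr)* → C = 1 (new start) + 1 (body) + 1 (new accept) = 3
  q(rr)* → same as the first factor's closure: C = 1
  (q(rr)*)? → new start has ε-edges to the inner start and to the new accept, so C = 2 + 1 = 3
  (q(rr)*)?q → C = 3 + 1 = 4 (closure spills across the concat boundary because the left factor accepts ε)
  ((q(rr)*)?q)* → the star's fresh start ε-reaches both the body's start and the fresh accept: C = 2 + 4 = 6

6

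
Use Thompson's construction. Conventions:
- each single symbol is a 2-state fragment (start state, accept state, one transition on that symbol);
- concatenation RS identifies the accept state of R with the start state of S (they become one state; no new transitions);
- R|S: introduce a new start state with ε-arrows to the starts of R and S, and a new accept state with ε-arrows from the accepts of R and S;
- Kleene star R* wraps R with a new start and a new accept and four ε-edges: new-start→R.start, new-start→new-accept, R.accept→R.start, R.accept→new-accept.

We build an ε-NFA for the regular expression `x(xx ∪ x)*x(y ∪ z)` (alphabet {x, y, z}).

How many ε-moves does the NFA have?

Recursing over subexpressions:
Each of the 7 symbol leaves contributes 0 ε-transitions.
  xx — 0 ε-transitions
  xx ∪ x — 4 ε-transitions
  (xx ∪ x)* — 8 ε-transitions
  y ∪ z — 4 ε-transitions
  x(xx ∪ x)*x(y ∪ z) — 12 ε-transitions

12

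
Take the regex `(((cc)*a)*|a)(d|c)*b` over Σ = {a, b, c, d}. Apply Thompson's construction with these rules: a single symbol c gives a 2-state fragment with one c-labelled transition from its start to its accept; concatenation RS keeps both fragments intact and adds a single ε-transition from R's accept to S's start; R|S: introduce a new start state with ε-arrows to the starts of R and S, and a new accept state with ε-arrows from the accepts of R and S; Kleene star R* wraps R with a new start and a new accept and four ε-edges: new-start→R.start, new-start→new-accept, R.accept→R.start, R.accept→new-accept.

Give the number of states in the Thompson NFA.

24

Bottom-up over the parse tree:
Each of the 7 symbol leaves contributes a 2-state fragment.
  cc = 4 states
  (cc)* = 6 states
  (cc)*a = 8 states
  ((cc)*a)* = 10 states
  ((cc)*a)*|a = 14 states
  d|c = 6 states
  (d|c)* = 8 states
  (((cc)*a)*|a)(d|c)*b = 24 states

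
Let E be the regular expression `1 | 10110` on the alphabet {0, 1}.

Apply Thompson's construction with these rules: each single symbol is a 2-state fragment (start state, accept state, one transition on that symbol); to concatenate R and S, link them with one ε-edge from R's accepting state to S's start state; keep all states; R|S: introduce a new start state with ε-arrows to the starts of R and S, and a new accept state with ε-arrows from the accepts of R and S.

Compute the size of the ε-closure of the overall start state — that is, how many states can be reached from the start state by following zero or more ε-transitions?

Work bottom-up. For each fragment F, track |ε-closure(F.start)| and whether F's accept lies in that closure (i.e. whether F accepts ε). A single-symbol fragment has closure size 1 and does not accept ε.
  10110 — |closure| equals the left operand's closure size = 1 (its accept is not ε-reachable, so the closure stops there)
  1 | 10110 — new start ε-reaches every alternative's start; none of them accept ε, so the new accept is not reached: |closure| = 1 + 1 + 1 = 3

3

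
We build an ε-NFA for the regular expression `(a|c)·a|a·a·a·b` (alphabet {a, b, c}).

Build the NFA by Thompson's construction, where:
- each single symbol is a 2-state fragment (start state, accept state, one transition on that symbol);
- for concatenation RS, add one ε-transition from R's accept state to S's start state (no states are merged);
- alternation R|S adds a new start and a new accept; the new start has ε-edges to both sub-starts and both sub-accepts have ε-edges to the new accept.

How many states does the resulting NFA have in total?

18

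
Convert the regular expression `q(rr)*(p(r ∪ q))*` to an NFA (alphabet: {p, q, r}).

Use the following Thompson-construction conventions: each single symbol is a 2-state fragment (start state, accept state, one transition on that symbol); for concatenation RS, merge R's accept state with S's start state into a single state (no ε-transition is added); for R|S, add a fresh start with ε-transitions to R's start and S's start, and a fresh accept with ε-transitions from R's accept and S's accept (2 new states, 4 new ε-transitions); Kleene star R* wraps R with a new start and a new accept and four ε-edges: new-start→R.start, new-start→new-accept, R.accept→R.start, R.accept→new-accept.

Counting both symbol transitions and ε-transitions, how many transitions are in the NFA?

18

Recursing over subexpressions:
Each of the 6 symbol leaves contributes 1 transition (1 symbol, 0 ε).
  rr = 2 transitions (2 symbol, 0 ε)
  (rr)* = 6 transitions (2 symbol, 4 ε)
  r ∪ q = 6 transitions (2 symbol, 4 ε)
  p(r ∪ q) = 7 transitions (3 symbol, 4 ε)
  (p(r ∪ q))* = 11 transitions (3 symbol, 8 ε)
  q(rr)*(p(r ∪ q))* = 18 transitions (6 symbol, 12 ε)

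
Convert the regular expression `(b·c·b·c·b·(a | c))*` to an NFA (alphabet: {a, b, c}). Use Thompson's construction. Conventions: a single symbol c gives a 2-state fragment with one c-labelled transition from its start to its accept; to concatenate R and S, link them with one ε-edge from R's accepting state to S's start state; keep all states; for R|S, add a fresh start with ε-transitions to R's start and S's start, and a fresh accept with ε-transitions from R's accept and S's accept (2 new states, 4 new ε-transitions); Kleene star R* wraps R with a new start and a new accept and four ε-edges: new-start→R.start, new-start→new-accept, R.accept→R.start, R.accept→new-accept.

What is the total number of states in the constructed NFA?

18

By structural recursion:
Each of the 7 symbol leaves contributes a 2-state fragment.
  a | c = 6 states
  b·c·b·c·b·(a | c) = 16 states
  (b·c·b·c·b·(a | c))* = 18 states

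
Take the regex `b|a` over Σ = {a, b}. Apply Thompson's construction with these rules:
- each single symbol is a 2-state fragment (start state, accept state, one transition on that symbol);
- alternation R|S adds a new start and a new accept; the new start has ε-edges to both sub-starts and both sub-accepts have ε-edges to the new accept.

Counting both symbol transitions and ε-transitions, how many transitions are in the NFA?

6

By structural recursion:
Each of the 2 symbol leaves contributes 1 transition (1 symbol, 0 ε).
  b|a — 6 transitions (2 symbol, 4 ε)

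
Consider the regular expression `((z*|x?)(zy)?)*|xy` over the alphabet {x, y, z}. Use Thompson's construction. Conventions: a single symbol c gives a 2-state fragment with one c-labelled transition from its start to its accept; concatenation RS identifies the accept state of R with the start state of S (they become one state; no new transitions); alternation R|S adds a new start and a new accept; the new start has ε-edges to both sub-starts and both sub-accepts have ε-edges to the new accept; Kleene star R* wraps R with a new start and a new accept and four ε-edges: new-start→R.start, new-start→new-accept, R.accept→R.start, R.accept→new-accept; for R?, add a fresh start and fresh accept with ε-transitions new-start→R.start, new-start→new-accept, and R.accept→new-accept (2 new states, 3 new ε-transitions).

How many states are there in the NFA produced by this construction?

Recursing over subexpressions:
Each of the 6 symbol leaves contributes a 2-state fragment.
  z* : 4 states
  x? : 4 states
  z*|x? : 10 states
  zy : 3 states
  (zy)? : 5 states
  (z*|x?)(zy)? : 14 states
  ((z*|x?)(zy)?)* : 16 states
  xy : 3 states
  ((z*|x?)(zy)?)*|xy : 21 states

21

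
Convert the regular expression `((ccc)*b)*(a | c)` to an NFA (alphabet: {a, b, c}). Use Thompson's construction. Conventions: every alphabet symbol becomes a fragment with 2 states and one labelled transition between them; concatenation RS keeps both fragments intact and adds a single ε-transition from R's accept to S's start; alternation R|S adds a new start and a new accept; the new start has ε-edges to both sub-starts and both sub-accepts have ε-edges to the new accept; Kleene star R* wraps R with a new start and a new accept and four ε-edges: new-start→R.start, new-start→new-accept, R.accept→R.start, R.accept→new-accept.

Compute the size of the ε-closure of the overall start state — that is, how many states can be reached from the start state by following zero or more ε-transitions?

Compute the ε-closure size of each fragment's start state recursively; a symbol fragment's start has no outgoing ε-edge, so its closure is just itself (size 1).
  ccc → |ε-closure| equals the left operand's closure size = 1 (its accept is not ε-reachable, so the closure stops there)
  (ccc)* → new start has ε-edges to the inner start and to the new accept, so |ε-closure| = 2 + 1 = 3
  (ccc)*b → the left operand accepts ε, so the closure extends into the next operand (via the concat ε-link); |ε-closure| = 3 + 1 = 4
  ((ccc)*b)* → |ε-closure| = 1 (new start) + 4 (body) + 1 (new accept) = 6
  a | c → new start ε-reaches every alternative's start; none of them accept ε, so the new accept is not reached: |ε-closure| = 1 + 1 + 1 = 3
  ((ccc)*b)*(a | c) → |ε-closure| = 6 + 3 = 9 (closure spills across the concat boundary because the left factor accepts ε)

9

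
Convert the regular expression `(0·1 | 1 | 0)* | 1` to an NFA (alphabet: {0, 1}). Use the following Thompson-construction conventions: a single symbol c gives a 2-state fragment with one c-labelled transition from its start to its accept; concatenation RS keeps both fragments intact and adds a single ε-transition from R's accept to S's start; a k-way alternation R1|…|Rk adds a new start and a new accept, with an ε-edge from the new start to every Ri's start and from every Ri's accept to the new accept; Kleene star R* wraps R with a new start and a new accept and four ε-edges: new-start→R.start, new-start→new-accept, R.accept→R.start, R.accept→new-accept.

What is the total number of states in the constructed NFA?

16

Per subexpression:
Each of the 5 symbol leaves contributes a 2-state fragment.
  0·1 = 4 states
  0·1 | 1 | 0 = 10 states
  (0·1 | 1 | 0)* = 12 states
  (0·1 | 1 | 0)* | 1 = 16 states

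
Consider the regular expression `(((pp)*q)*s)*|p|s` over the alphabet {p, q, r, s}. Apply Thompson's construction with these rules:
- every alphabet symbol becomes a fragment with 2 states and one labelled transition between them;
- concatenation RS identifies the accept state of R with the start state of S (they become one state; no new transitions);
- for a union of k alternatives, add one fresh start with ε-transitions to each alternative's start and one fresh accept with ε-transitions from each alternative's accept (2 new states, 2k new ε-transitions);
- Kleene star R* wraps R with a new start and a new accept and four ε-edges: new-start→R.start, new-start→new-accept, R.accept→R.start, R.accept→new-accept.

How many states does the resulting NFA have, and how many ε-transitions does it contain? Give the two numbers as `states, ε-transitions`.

17, 18

Recursing over subexpressions:
Each of the 6 symbol leaves contributes 2 states and 0 ε-transitions.
  pp → 3 states, 0 ε-transitions
  (pp)* → 5 states, 4 ε-transitions
  (pp)*q → 6 states, 4 ε-transitions
  ((pp)*q)* → 8 states, 8 ε-transitions
  ((pp)*q)*s → 9 states, 8 ε-transitions
  (((pp)*q)*s)* → 11 states, 12 ε-transitions
  (((pp)*q)*s)*|p|s → 17 states, 18 ε-transitions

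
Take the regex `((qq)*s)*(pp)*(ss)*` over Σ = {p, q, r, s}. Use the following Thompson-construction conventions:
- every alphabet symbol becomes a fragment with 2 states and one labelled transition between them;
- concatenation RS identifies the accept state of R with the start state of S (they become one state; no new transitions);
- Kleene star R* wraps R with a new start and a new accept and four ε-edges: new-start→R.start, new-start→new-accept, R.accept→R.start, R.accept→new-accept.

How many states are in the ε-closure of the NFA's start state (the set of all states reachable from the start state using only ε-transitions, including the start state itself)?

Compute the ε-closure size of each fragment's start state recursively; a symbol fragment's start has no outgoing ε-edge, so its closure is just itself (size 1).
  qq : |closure| equals the left operand's closure size = 1 (its accept is not ε-reachable, so the closure stops there)
  (qq)* : |closure| = 1 (new start) + 1 (body) + 1 (new accept) = 3
  (qq)*s : |closure| = 3 + (1−1) = 3 (closure spills across the concat boundary because the left factor accepts ε)
  ((qq)*s)* : the star's fresh start ε-reaches both the body's start and the fresh accept: |closure| = 2 + 3 = 5
  pp : |closure| equals the left operand's closure size = 1 (its accept is not ε-reachable, so the closure stops there)
  (pp)* : |closure| = 1 (new start) + 1 (body) + 1 (new accept) = 3
  ss : same as the first factor's closure: |closure| = 1
  (ss)* : |closure| = 1 (new start) + 1 (body) + 1 (new accept) = 3
  ((qq)*s)*(pp)*(ss)* : the left operand accepts ε, so the closure extends into the next operand (the shared merged state is already counted); |closure| = 5 + (3−1) + (3−1) = 9

9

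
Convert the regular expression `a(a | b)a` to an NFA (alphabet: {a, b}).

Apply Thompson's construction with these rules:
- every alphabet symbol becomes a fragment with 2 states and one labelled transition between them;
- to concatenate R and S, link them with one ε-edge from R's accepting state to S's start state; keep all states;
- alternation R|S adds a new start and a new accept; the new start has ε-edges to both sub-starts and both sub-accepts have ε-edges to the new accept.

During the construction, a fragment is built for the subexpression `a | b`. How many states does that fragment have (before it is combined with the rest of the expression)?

6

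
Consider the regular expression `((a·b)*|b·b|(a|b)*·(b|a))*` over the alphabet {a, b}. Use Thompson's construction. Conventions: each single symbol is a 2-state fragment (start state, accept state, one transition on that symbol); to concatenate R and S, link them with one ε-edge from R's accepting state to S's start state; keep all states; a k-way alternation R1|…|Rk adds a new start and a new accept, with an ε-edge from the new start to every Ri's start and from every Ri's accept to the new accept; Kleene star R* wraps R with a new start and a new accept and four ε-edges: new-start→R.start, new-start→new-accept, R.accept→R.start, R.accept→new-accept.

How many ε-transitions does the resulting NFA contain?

29

By structural recursion:
Each of the 8 symbol leaves contributes 0 ε-transitions.
  a·b → 1 ε-transition
  (a·b)* → 5 ε-transitions
  b·b → 1 ε-transition
  a|b → 4 ε-transitions
  (a|b)* → 8 ε-transitions
  b|a → 4 ε-transitions
  (a|b)*·(b|a) → 13 ε-transitions
  (a·b)*|b·b|(a|b)*·(b|a) → 25 ε-transitions
  ((a·b)*|b·b|(a|b)*·(b|a))* → 29 ε-transitions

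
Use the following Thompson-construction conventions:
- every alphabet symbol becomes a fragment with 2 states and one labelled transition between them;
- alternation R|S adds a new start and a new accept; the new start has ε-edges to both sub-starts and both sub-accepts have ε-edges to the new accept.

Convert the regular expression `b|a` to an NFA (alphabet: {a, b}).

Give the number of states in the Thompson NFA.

6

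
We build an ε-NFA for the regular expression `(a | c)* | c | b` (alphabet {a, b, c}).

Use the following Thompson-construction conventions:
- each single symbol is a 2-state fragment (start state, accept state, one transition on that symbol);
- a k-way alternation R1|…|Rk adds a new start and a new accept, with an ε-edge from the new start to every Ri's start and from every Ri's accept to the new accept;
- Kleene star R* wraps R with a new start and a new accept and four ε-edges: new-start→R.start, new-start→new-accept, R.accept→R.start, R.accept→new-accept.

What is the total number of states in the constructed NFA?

Per subexpression:
Each of the 4 symbol leaves contributes a 2-state fragment.
  a | c = 6 states
  (a | c)* = 8 states
  (a | c)* | c | b = 14 states

14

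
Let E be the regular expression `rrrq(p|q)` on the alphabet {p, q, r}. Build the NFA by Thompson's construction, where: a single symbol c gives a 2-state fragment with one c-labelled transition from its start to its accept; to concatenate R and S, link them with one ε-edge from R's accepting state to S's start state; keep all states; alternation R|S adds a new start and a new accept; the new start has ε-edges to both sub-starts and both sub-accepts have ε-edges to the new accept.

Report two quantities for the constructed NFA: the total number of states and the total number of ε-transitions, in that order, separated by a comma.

14, 8

Bottom-up over the parse tree:
Each of the 6 symbol leaves contributes 2 states and 0 ε-transitions.
  p|q → 6 states, 4 ε-transitions
  rrrq(p|q) → 14 states, 8 ε-transitions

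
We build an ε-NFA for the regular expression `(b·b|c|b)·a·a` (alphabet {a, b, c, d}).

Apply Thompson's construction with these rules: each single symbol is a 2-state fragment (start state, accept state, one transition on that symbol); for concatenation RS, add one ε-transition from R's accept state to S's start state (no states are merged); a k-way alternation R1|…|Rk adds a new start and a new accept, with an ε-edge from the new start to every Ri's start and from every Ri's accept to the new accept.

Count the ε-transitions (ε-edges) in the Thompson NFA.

9

Per subexpression:
Each of the 6 symbol leaves contributes 0 ε-transitions.
  b·b — 1 ε-transition
  b·b|c|b — 7 ε-transitions
  (b·b|c|b)·a·a — 9 ε-transitions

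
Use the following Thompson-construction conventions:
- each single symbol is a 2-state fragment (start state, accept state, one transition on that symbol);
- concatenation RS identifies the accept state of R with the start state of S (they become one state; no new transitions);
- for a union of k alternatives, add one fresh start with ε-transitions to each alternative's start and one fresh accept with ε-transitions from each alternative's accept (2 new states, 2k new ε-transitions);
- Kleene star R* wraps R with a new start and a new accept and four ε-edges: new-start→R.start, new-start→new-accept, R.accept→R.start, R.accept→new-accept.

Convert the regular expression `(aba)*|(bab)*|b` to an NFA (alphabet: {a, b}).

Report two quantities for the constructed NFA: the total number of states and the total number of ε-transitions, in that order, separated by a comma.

16, 14

Per subexpression:
Each of the 7 symbol leaves contributes 2 states and 0 ε-transitions.
  aba — 4 states, 0 ε-transitions
  (aba)* — 6 states, 4 ε-transitions
  bab — 4 states, 0 ε-transitions
  (bab)* — 6 states, 4 ε-transitions
  (aba)*|(bab)*|b — 16 states, 14 ε-transitions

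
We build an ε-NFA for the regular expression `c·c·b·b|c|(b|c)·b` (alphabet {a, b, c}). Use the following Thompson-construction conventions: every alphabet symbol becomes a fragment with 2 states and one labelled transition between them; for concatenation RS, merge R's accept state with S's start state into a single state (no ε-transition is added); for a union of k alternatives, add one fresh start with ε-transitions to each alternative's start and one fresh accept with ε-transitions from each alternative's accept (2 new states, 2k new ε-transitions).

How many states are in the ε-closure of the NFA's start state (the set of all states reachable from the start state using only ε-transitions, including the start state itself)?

Work bottom-up. For each fragment F, track |ε-closure(F.start)| and whether F's accept lies in that closure (i.e. whether F accepts ε). A single-symbol fragment has closure size 1 and does not accept ε.
  c·c·b·b — |closure| equals the left operand's closure size = 1 (its accept is not ε-reachable, so the closure stops there)
  b|c — new start ε-reaches every alternative's start; none of them accept ε, so the new accept is not reached: |closure| = 1 + 1 + 1 = 3
  (b|c)·b — same as the first factor's closure: |closure| = 3
  c·c·b·b|c|(b|c)·b — new start ε-reaches every alternative's start; none of them accept ε, so the new accept is not reached: |closure| = 1 + 1 + 1 + 3 = 6

6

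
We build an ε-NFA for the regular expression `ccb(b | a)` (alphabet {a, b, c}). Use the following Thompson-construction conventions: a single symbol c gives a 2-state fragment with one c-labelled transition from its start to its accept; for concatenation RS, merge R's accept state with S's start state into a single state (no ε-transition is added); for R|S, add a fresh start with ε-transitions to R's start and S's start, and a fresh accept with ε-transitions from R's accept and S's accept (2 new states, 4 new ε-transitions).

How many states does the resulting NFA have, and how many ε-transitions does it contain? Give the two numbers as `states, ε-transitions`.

9, 4

Recursing over subexpressions:
Each of the 5 symbol leaves contributes 2 states and 0 ε-transitions.
  b | a = 6 states, 4 ε-transitions
  ccb(b | a) = 9 states, 4 ε-transitions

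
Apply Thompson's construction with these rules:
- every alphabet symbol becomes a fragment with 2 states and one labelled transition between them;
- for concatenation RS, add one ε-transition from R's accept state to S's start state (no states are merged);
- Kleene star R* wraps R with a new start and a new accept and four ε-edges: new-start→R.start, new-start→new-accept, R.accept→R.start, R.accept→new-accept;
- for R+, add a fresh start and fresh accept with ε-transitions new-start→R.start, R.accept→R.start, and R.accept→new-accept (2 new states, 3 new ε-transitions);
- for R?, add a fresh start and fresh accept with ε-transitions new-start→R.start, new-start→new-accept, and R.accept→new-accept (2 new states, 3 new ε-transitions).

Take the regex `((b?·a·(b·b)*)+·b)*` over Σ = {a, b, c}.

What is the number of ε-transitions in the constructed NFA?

18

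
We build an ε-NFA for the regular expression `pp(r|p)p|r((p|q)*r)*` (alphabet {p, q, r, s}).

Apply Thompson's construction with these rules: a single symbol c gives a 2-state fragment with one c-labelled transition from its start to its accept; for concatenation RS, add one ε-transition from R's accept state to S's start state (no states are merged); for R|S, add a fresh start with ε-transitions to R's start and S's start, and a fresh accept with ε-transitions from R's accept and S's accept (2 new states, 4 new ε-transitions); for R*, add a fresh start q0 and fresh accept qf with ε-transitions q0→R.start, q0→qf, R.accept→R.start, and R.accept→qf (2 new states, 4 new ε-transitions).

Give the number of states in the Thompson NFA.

Recursing over subexpressions:
Each of the 9 symbol leaves contributes a 2-state fragment.
  r|p : 6 states
  pp(r|p)p : 12 states
  p|q : 6 states
  (p|q)* : 8 states
  (p|q)*r : 10 states
  ((p|q)*r)* : 12 states
  r((p|q)*r)* : 14 states
  pp(r|p)p|r((p|q)*r)* : 28 states

28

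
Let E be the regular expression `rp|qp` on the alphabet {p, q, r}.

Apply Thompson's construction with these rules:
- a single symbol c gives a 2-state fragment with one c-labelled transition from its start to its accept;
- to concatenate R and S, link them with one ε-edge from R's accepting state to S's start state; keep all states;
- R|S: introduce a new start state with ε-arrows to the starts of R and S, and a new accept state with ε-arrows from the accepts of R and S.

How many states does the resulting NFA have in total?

10

By structural recursion:
Each of the 4 symbol leaves contributes a 2-state fragment.
  rp → 4 states
  qp → 4 states
  rp|qp → 10 states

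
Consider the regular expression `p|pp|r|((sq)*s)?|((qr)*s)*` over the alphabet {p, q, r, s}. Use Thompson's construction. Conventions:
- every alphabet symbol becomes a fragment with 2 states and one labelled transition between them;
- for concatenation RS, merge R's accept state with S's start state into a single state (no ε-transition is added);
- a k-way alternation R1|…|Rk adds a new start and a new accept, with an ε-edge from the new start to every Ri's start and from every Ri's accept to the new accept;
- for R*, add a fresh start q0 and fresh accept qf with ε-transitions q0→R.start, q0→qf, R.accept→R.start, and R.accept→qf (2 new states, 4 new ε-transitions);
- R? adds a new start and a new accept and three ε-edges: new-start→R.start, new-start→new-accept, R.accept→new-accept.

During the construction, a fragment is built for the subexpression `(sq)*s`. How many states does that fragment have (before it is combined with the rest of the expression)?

6

Fragment for `(sq)*s`:
Each of the 3 symbol leaves contributes a 2-state fragment.
  sq — 3 states
  (sq)* — 5 states
  (sq)*s — 6 states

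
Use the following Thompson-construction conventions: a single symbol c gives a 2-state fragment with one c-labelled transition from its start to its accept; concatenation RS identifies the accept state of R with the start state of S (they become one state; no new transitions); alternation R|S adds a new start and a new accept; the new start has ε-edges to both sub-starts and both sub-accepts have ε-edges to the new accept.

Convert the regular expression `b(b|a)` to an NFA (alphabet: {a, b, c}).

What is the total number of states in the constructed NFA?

Bottom-up over the parse tree:
Each of the 3 symbol leaves contributes a 2-state fragment.
  b|a → 6 states
  b(b|a) → 7 states

7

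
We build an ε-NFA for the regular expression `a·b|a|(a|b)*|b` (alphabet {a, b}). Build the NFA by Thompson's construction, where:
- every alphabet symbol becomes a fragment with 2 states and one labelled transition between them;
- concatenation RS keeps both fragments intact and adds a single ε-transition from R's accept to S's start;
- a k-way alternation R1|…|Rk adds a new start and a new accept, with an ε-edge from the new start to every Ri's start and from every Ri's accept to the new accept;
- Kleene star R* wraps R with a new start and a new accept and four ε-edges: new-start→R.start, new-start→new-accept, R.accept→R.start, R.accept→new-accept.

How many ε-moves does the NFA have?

Building bottom-up:
Each of the 6 symbol leaves contributes 0 ε-transitions.
  a·b — 1 ε-transition
  a|b — 4 ε-transitions
  (a|b)* — 8 ε-transitions
  a·b|a|(a|b)*|b — 17 ε-transitions

17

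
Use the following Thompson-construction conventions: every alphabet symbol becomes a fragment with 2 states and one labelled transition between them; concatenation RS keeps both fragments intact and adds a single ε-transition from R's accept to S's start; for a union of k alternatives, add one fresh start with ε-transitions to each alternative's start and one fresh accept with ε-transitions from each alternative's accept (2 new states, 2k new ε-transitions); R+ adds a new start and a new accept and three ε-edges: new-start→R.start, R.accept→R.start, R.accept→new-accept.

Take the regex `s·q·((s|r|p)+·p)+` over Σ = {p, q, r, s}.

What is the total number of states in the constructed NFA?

Per subexpression:
Each of the 6 symbol leaves contributes a 2-state fragment.
  s|r|p : 8 states
  (s|r|p)+ : 10 states
  (s|r|p)+·p : 12 states
  ((s|r|p)+·p)+ : 14 states
  s·q·((s|r|p)+·p)+ : 18 states

18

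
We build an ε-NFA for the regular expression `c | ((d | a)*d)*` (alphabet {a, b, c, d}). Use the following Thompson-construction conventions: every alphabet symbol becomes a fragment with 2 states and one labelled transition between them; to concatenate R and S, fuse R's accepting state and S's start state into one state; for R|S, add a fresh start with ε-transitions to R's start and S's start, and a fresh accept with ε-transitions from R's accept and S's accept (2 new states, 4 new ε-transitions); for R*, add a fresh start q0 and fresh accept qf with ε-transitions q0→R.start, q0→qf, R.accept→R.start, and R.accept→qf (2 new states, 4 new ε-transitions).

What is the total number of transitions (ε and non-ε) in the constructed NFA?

20

Per subexpression:
Each of the 4 symbol leaves contributes 1 transition (1 symbol, 0 ε).
  d | a — 6 transitions (2 symbol, 4 ε)
  (d | a)* — 10 transitions (2 symbol, 8 ε)
  (d | a)*d — 11 transitions (3 symbol, 8 ε)
  ((d | a)*d)* — 15 transitions (3 symbol, 12 ε)
  c | ((d | a)*d)* — 20 transitions (4 symbol, 16 ε)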